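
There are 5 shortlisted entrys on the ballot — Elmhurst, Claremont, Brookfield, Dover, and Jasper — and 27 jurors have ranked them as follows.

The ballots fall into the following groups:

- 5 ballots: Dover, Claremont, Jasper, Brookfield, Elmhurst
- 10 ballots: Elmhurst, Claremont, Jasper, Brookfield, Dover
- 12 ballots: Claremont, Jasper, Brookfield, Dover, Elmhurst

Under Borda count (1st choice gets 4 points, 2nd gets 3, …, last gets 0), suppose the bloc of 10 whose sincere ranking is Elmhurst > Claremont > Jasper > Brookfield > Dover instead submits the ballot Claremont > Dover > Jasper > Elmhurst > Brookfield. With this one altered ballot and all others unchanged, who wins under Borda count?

Claremont

Borda totals with the altered ballot: Elmhurst 10, Claremont 103, Brookfield 29, Dover 62, Jasper 66.
The winner is unchanged: still Claremont.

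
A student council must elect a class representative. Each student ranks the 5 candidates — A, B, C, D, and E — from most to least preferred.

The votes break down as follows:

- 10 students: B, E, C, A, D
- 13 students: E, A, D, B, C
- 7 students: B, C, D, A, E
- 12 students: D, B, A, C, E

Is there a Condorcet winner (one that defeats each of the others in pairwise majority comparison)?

Head-to-head results (42 voters total):
A vs B: B wins 29–13.
A vs C: A wins 25–17.
A vs D: A wins 23–19.
A vs E: E wins 23–19.
B vs C: B wins 42–0.
B vs D: D wins 25–17.
B vs E: B wins 29–13.
C vs D: D wins 25–17.
C vs E: E wins 23–19.
D vs E: E wins 23–19.
No candidate beats all others: A beats D beats B beats A, a majority cycle.

No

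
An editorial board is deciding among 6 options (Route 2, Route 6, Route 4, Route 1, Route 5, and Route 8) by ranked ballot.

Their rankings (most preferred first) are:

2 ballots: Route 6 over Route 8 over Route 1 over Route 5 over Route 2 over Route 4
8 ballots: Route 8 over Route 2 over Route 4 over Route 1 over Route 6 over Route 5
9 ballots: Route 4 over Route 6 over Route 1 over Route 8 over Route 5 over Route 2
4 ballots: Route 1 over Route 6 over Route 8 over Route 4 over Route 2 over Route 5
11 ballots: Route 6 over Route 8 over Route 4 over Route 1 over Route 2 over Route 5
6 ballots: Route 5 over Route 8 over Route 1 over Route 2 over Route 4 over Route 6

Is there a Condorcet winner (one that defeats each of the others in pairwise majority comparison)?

No

Head-to-head results (40 voters total):
Route 2 vs Route 6: Route 6 wins 26–14.
Route 2 vs Route 4: Route 4 wins 24–16.
Route 2 vs Route 1: Route 1 wins 32–8.
Route 2 vs Route 5: Route 2 wins 23–17.
Route 2 vs Route 8: Route 8 wins 40–0.
Route 6 vs Route 4: Route 4 wins 23–17.
Route 6 vs Route 1: Route 6 wins 22–18.
Route 6 vs Route 5: Route 6 wins 34–6.
Route 6 vs Route 8: Route 6 wins 26–14.
Route 4 vs Route 1: Route 4 wins 28–12.
Route 4 vs Route 5: Route 4 wins 32–8.
Route 4 vs Route 8: Route 8 wins 31–9.
Route 1 vs Route 5: Route 1 wins 34–6.
Route 1 vs Route 8: Route 8 wins 27–13.
Route 5 vs Route 8: Route 8 wins 34–6.
No candidate beats all others: Route 6 beats Route 8 beats Route 4 beats Route 6, a majority cycle.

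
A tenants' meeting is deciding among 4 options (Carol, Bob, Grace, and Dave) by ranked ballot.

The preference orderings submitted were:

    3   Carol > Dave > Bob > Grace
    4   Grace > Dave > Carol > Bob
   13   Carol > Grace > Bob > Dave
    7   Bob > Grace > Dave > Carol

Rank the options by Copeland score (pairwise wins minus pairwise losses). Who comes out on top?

Carol

Pairwise results:
  Carol vs Bob: Carol wins 20–7.
  Carol vs Grace: Carol wins 16–11.
  Carol vs Dave: Carol wins 16–11.
  Bob vs Grace: Grace wins 17–10.
  Bob vs Dave: Bob wins 20–7.
  Grace vs Dave: Grace wins 24–3.
Copeland scores (wins − losses):
  Carol: 3 − 0 = 3
  Bob: 1 − 2 = -1
  Grace: 2 − 1 = 1
  Dave: 0 − 3 = -3
Carol has the best Copeland score.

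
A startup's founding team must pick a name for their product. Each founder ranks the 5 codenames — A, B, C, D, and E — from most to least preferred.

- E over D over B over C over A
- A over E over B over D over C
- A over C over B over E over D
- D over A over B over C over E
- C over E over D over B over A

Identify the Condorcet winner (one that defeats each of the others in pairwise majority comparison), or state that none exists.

Head-to-head results (5 voters total):
A vs B: A wins 3–2.
A vs C: A wins 3–2.
A vs D: D wins 3–2.
A vs E: A wins 3–2.
B vs C: B wins 3–2.
B vs D: D wins 3–2.
B vs E: E wins 3–2.
C vs D: D wins 3–2.
C vs E: C wins 3–2.
D vs E: E wins 4–1.
No candidate beats all others: A beats E beats D beats A, a majority cycle.

No Condorcet winner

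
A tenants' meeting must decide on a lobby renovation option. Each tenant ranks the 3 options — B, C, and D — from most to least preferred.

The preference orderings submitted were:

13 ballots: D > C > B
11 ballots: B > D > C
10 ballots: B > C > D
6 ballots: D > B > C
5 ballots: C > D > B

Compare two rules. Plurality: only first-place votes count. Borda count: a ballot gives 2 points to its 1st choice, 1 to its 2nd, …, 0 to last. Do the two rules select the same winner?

Plurality first-place counts: B 21, C 5, D 19 → B.
Borda totals: B 48, C 33, D 54 → D.
The two rules disagree: plurality picks B, Borda picks D.

No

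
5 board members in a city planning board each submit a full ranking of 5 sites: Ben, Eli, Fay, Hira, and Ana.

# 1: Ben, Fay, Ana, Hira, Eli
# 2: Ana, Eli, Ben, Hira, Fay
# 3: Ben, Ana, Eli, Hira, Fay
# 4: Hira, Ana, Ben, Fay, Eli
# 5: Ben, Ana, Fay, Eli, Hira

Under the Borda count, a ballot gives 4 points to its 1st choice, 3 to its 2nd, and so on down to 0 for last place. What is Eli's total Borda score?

6

Borda scores:
  Ben: 4 + 2 + 4 + 2 + 4 = 16
  Eli: 0 + 3 + 2 + 0 + 1 = 6
  Fay: 3 + 0 + 0 + 1 + 2 = 6
  Hira: 1 + 1 + 1 + 4 + 0 = 7
  Ana: 2 + 4 + 3 + 3 + 3 = 15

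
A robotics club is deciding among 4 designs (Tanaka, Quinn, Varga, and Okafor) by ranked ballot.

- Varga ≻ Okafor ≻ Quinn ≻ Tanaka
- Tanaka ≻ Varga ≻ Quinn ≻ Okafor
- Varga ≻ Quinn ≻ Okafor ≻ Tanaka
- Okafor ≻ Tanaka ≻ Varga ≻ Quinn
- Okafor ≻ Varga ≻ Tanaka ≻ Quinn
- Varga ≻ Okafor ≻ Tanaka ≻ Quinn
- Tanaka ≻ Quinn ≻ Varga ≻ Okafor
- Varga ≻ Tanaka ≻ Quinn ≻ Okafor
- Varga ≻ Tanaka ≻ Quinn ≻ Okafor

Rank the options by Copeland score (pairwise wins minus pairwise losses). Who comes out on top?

Varga

Pairwise results:
  Tanaka vs Quinn: Tanaka wins 7–2.
  Tanaka vs Varga: Varga wins 6–3.
  Tanaka vs Okafor: Okafor wins 5–4.
  Quinn vs Varga: Varga wins 8–1.
  Quinn vs Okafor: Quinn wins 5–4.
  Varga vs Okafor: Varga wins 7–2.
Copeland scores (wins − losses):
  Tanaka: 1 − 2 = -1
  Quinn: 1 − 2 = -1
  Varga: 3 − 0 = 3
  Okafor: 1 − 2 = -1
Varga has the best Copeland score.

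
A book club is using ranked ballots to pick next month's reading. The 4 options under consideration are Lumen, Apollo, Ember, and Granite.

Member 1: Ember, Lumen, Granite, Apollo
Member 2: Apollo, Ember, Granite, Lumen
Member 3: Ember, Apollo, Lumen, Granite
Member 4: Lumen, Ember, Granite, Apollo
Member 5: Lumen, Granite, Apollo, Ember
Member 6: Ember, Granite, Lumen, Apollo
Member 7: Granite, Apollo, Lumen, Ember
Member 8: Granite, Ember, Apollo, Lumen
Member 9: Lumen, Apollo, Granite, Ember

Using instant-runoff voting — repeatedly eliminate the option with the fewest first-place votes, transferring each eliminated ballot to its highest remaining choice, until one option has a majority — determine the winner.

Round 1: Lumen 3, Ember 3, Granite 2, Apollo 1. Apollo has the fewest and is eliminated.
Round 2: Ember 4, Lumen 3, Granite 2. Granite has the fewest and is eliminated.
Round 3: Ember 5, Lumen 4. Ember has a majority.

Ember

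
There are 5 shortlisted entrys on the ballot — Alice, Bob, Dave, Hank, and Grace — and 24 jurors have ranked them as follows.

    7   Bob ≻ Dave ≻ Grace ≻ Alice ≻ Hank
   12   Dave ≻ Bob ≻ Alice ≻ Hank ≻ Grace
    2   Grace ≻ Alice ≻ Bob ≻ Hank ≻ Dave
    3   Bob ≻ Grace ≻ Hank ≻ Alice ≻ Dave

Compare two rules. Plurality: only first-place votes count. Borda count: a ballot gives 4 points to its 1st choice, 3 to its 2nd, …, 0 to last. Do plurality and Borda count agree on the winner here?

No

Plurality first-place counts: Alice 0, Bob 10, Dave 12, Hank 0, Grace 2 → Dave.
Borda totals: Alice 40, Bob 80, Dave 69, Hank 20, Grace 31 → Bob.
The two rules disagree: plurality picks Dave, Borda picks Bob.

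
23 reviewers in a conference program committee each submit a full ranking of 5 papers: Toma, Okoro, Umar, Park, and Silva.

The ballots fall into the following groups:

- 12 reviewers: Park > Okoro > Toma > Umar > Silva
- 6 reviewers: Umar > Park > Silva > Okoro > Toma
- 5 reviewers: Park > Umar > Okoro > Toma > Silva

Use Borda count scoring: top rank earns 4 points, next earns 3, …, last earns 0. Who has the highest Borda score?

Park

Borda scores:
  Toma: 12·2 + 6·0 + 5·1 = 29
  Okoro: 12·3 + 6·1 + 5·2 = 52
  Umar: 12·1 + 6·4 + 5·3 = 51
  Park: 12·4 + 6·3 + 5·4 = 86
  Silva: 12·0 + 6·2 + 5·0 = 12
Park has the highest total.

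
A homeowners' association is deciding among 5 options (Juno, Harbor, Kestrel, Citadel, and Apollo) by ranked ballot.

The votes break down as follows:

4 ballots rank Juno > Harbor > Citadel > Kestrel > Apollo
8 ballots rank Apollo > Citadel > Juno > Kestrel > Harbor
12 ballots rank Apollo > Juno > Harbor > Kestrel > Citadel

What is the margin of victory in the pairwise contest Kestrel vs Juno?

24

Ballots ranking Kestrel above Juno: 0.
Ballots ranking Juno above Kestrel: 4+8+12 = 24.
Juno wins 24–0, a margin of 24.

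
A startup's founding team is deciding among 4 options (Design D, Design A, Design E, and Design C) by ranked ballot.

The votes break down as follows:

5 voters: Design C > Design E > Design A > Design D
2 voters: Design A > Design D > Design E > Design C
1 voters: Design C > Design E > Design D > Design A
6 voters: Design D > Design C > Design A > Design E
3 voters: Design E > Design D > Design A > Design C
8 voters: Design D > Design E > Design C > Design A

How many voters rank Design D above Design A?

Ballots ranking Design D above Design A: 1+6+3+8 = 18.
Ballots ranking Design A above Design D: 5+2 = 7.
So 18 of 25 voters prefer Design D to Design A.

18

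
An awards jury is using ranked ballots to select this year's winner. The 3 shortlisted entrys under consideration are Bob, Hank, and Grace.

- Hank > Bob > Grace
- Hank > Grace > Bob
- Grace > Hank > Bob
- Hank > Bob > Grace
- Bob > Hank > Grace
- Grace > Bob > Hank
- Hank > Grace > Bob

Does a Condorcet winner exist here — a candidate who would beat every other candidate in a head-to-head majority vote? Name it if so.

Head-to-head results (7 voters total):
Bob vs Hank: Hank wins 5–2.
Bob vs Grace: Grace wins 4–3.
Hank vs Grace: Hank wins 5–2.
Hank beats each rival — Bob (5–2), Grace (5–2) — so Hank is the Condorcet winner.

Hank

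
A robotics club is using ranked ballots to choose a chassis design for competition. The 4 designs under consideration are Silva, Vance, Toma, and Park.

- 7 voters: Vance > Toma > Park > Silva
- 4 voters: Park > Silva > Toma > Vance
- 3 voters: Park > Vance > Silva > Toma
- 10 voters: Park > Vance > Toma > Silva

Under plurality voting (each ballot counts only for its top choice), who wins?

Park

First-place vote totals:
  Silva: 0
  Vance: 7
  Toma: 0
  Park: 17
Park has the most first-place votes.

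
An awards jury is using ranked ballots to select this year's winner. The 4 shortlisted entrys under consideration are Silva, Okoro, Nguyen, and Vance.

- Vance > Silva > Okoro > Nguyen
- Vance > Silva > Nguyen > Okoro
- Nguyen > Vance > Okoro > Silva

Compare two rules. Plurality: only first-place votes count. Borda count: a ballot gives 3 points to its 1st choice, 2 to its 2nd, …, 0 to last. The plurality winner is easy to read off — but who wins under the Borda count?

Plurality first-place counts: Silva 0, Okoro 0, Nguyen 1, Vance 2 → Vance.
Borda totals: Silva 4, Okoro 2, Nguyen 4, Vance 8 → Vance.

Vance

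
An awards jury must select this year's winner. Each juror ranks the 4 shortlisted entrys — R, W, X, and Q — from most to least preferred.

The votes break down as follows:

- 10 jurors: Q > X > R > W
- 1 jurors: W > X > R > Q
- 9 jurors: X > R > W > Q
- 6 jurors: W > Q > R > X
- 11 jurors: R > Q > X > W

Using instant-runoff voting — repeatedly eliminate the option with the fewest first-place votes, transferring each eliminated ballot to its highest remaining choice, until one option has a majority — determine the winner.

Round 1: R 11, Q 10, X 9, W 7. W has the fewest and is eliminated.
Round 2: Q 16, R 11, X 10. X has the fewest and is eliminated.
Round 3: R 21, Q 16. R has a majority.

R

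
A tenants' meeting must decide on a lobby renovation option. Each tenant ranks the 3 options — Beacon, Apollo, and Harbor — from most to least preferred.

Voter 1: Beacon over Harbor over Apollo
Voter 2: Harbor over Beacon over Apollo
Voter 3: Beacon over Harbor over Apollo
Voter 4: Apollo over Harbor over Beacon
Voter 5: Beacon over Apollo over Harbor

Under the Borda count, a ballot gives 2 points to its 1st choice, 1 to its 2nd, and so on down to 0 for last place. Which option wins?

Beacon

Borda scores:
  Beacon: 2 + 1 + 2 + 0 + 2 = 7
  Apollo: 0 + 0 + 0 + 2 + 1 = 3
  Harbor: 1 + 2 + 1 + 1 + 0 = 5
Beacon has the highest total.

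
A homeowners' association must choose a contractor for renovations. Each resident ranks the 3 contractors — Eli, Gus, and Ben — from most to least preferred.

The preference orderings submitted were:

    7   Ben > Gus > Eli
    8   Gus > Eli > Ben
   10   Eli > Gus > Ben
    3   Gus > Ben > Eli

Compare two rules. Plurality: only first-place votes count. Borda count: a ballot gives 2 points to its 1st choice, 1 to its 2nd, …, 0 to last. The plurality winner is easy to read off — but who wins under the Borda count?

Plurality first-place counts: Eli 10, Gus 11, Ben 7 → Gus.
Borda totals: Eli 28, Gus 39, Ben 17 → Gus.

Gus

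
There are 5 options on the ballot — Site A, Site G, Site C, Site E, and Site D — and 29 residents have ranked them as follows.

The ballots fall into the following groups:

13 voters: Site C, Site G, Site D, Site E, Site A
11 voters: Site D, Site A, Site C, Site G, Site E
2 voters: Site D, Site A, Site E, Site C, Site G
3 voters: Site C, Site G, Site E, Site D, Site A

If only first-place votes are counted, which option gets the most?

First-place vote totals:
  Site A: 0
  Site G: 0
  Site C: 16
  Site E: 0
  Site D: 13
Site C has the most first-place votes.

Site C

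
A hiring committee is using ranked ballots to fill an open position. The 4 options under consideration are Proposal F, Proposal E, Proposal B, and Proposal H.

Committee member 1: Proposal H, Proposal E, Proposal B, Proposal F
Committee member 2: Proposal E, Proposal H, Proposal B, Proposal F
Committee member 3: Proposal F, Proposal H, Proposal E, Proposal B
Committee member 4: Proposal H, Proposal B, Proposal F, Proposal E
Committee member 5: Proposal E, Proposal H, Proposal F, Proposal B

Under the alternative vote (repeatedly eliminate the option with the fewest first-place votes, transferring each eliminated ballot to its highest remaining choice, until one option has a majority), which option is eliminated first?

Proposal B

Round 1: Proposal E 2, Proposal H 2, Proposal F 1, Proposal B 0. Proposal B has the fewest and is eliminated.
Round 2: Proposal E 2, Proposal H 2, Proposal F 1. Proposal F has the fewest and is eliminated.
Round 3: Proposal H 3, Proposal E 2. Proposal H has a majority.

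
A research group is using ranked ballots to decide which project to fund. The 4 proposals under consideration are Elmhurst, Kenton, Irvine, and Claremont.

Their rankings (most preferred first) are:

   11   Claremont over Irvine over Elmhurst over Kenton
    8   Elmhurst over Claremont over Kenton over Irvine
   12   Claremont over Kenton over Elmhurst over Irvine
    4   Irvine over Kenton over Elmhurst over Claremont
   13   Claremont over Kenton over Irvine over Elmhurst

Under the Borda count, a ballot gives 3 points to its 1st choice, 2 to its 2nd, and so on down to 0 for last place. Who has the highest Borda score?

Claremont

Borda scores:
  Elmhurst: 11·1 + 8·3 + 12·1 + 4·1 + 13·0 = 51
  Kenton: 11·0 + 8·1 + 12·2 + 4·2 + 13·2 = 66
  Irvine: 11·2 + 8·0 + 12·0 + 4·3 + 13·1 = 47
  Claremont: 11·3 + 8·2 + 12·3 + 4·0 + 13·3 = 124
Claremont has the highest total.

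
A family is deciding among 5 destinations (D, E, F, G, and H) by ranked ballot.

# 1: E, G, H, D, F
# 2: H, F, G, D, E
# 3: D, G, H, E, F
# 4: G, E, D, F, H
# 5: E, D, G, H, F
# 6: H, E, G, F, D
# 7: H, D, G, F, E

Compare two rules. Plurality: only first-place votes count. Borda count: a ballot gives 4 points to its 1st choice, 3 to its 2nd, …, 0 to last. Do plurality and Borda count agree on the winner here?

No

Plurality first-place counts: D 1, E 2, F 0, G 1, H 3 → H.
Borda totals: D 14, E 15, F 6, G 18, H 17 → G.
The two rules disagree: plurality picks H, Borda picks G.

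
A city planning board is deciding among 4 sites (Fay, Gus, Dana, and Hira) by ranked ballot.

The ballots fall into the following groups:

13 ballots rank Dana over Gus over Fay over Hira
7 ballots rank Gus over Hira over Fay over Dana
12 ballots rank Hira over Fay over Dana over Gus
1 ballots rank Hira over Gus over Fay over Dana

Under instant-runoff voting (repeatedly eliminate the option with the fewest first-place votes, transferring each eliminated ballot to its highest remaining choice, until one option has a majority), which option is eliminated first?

Round 1: Dana 13, Hira 13, Gus 7, Fay 0. Fay has the fewest and is eliminated.
Round 2: Dana 13, Hira 13, Gus 7. Gus has the fewest and is eliminated.
Round 3: Hira 20, Dana 13. Hira has a majority.

Fay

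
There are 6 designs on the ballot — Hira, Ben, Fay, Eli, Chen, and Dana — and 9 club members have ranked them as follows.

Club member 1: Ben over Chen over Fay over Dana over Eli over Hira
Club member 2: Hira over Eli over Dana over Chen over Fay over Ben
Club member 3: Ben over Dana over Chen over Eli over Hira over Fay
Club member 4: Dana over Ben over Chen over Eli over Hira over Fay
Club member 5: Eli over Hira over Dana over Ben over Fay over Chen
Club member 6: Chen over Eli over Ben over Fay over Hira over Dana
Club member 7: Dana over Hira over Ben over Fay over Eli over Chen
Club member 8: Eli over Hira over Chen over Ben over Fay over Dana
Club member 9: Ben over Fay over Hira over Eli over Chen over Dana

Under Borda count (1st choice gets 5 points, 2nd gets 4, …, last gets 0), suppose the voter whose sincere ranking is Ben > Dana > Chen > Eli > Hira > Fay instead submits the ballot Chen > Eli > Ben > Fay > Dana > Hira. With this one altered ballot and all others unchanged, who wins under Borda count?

Eli

Borda totals with the altered ballot: Hira 22, Ben 27, Fay 16, Eli 28, Chen 23, Dana 19.
The switch changes the winner from Ben to Eli.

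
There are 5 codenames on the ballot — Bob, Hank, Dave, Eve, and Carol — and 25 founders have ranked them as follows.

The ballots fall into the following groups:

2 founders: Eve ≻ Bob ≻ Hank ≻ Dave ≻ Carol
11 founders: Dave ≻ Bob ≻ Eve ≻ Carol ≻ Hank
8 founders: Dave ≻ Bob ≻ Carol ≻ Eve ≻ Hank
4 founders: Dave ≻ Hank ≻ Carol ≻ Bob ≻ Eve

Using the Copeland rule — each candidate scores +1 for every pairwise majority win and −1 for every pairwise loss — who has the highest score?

Pairwise results:
  Bob vs Hank: Bob wins 21–4.
  Bob vs Dave: Dave wins 23–2.
  Bob vs Eve: Bob wins 23–2.
  Bob vs Carol: Bob wins 21–4.
  Hank vs Dave: Dave wins 23–2.
  Hank vs Eve: Eve wins 21–4.
  Hank vs Carol: Carol wins 19–6.
  Dave vs Eve: Dave wins 23–2.
  Dave vs Carol: Dave wins 25–0.
  Eve vs Carol: Eve wins 13–12.
Copeland scores (wins − losses):
  Bob: 3 − 1 = 2
  Hank: 0 − 4 = -4
  Dave: 4 − 0 = 4
  Eve: 2 − 2 = 0
  Carol: 1 − 3 = -2
Dave has the best Copeland score.

Dave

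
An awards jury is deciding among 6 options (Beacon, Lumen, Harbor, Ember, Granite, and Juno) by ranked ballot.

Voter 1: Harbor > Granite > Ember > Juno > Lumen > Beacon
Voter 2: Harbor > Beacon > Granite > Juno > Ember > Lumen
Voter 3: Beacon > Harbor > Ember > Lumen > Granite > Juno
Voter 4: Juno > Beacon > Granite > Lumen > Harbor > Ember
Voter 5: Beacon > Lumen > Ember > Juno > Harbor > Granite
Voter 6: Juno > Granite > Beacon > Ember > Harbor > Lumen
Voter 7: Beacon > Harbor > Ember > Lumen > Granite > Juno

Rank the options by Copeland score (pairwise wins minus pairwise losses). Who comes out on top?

Pairwise results:
  Beacon vs Lumen: Beacon wins 6–1.
  Beacon vs Harbor: Beacon wins 5–2.
  Beacon vs Ember: Beacon wins 6–1.
  Beacon vs Granite: Beacon wins 5–2.
  Beacon vs Juno: Beacon wins 4–3.
  Lumen vs Harbor: Harbor wins 5–2.
  Lumen vs Ember: Ember wins 5–2.
  Lumen vs Granite: Granite wins 4–3.
  Lumen vs Juno: Juno wins 4–3.
  Harbor vs Ember: Harbor wins 5–2.
  Harbor vs Granite: Harbor wins 5–2.
  Harbor vs Juno: Harbor wins 4–3.
  Ember vs Granite: Granite wins 4–3.
  Ember vs Juno: Ember wins 4–3.
  Granite vs Juno: Granite wins 4–3.
Copeland scores (wins − losses):
  Beacon: 5 − 0 = 5
  Lumen: 0 − 5 = -5
  Harbor: 4 − 1 = 3
  Ember: 2 − 3 = -1
  Granite: 3 − 2 = 1
  Juno: 1 − 4 = -3
Beacon has the best Copeland score.

Beacon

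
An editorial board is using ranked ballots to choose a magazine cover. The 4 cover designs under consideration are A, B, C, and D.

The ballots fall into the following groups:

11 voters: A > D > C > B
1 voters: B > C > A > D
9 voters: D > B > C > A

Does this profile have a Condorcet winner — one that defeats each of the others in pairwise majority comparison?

Yes

Head-to-head results (21 voters total):
A vs B: A wins 11–10.
A vs C: A wins 11–10.
A vs D: A wins 12–9.
B vs C: C wins 11–10.
B vs D: D wins 20–1.
C vs D: D wins 20–1.
A beats each rival — B (11–10), C (11–10), D (12–9) — so A is the Condorcet winner.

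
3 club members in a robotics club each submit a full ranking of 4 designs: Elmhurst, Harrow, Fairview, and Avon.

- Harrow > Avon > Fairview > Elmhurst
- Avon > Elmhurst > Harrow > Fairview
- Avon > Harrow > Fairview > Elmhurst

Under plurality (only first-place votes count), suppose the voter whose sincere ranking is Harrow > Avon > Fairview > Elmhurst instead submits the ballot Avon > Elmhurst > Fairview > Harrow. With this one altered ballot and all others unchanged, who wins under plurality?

Avon

First-place totals with the altered ballot: Elmhurst 0, Harrow 0, Fairview 0, Avon 3.
The winner is unchanged: still Avon.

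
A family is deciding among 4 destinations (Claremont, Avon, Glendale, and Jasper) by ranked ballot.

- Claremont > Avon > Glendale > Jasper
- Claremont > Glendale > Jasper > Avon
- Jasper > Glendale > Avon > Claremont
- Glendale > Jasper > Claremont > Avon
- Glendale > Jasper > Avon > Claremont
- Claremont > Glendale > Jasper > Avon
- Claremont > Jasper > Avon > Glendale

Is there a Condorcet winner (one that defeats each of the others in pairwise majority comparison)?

Head-to-head results (7 voters total):
Claremont vs Avon: Claremont wins 5–2.
Claremont vs Glendale: Claremont wins 4–3.
Claremont vs Jasper: Claremont wins 4–3.
Avon vs Glendale: Glendale wins 5–2.
Avon vs Jasper: Jasper wins 6–1.
Glendale vs Jasper: Glendale wins 5–2.
Claremont beats each rival — Avon (5–2), Glendale (4–3), Jasper (4–3) — so Claremont is the Condorcet winner.

Yes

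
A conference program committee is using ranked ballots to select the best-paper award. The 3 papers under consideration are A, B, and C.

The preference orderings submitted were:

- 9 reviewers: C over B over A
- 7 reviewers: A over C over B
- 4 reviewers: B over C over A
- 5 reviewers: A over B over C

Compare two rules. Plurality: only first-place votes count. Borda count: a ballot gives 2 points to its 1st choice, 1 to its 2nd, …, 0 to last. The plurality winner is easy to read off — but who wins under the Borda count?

Plurality first-place counts: A 12, B 4, C 9 → A.
Borda totals: A 24, B 22, C 29 → C.

C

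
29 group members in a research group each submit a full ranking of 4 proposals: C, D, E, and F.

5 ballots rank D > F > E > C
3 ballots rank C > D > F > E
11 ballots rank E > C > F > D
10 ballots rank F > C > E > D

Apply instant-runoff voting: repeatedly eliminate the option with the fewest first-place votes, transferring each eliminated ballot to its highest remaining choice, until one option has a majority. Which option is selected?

F

Round 1: E 11, F 10, D 5, C 3. C has the fewest and is eliminated.
Round 2: E 11, F 10, D 8. D has the fewest and is eliminated.
Round 3: F 18, E 11. F has a majority.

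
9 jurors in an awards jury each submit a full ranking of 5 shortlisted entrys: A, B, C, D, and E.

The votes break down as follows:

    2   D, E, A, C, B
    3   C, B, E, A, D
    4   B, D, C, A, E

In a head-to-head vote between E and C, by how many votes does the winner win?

5

Ballots ranking E above C: 2.
Ballots ranking C above E: 3+4 = 7.
C wins 7–2, a margin of 5.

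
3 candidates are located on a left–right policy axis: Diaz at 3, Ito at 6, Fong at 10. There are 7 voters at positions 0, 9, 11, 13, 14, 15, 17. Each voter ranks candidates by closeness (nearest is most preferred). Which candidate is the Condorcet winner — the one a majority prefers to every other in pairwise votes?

With single-peaked preferences on a line, the Condorcet winner is the candidate closest to the median voter.
The median voter (position 13) is closest to Fong at 10.
Check: Fong vs Ito — voters closer to Fong: 6 of 7.

Fong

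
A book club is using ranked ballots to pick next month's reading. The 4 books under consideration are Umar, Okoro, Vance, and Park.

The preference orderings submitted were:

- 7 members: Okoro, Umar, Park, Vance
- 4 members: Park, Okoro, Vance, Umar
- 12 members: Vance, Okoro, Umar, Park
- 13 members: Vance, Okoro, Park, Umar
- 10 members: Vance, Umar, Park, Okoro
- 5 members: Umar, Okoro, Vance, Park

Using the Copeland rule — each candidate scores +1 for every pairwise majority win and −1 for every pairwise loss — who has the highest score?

Pairwise results:
  Umar vs Okoro: Okoro wins 36–15.
  Umar vs Vance: Vance wins 39–12.
  Umar vs Park: Umar wins 34–17.
  Okoro vs Vance: Vance wins 35–16.
  Okoro vs Park: Okoro wins 37–14.
  Vance vs Park: Vance wins 40–11.
Copeland scores (wins − losses):
  Umar: 1 − 2 = -1
  Okoro: 2 − 1 = 1
  Vance: 3 − 0 = 3
  Park: 0 − 3 = -3
Vance has the best Copeland score.

Vance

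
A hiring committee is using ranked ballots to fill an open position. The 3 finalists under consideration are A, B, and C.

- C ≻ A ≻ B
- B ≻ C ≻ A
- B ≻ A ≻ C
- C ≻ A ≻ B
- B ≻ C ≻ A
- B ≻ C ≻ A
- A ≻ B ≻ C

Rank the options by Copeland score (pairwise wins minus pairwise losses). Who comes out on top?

Pairwise results:
  A vs B: B wins 4–3.
  A vs C: C wins 5–2.
  B vs C: B wins 5–2.
Copeland scores (wins − losses):
  A: 0 − 2 = -2
  B: 2 − 0 = 2
  C: 1 − 1 = 0
B has the best Copeland score.

B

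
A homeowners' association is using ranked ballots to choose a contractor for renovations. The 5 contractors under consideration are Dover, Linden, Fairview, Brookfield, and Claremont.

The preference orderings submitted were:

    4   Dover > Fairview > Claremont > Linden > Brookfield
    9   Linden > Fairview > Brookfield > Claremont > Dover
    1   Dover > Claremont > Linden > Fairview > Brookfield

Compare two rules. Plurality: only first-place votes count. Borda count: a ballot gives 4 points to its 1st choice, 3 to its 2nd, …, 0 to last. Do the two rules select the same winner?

Plurality first-place counts: Dover 5, Linden 9, Fairview 0, Brookfield 0, Claremont 0 → Linden.
Borda totals: Dover 20, Linden 42, Fairview 40, Brookfield 18, Claremont 20 → Linden.
The two rules agree on Linden.

Yes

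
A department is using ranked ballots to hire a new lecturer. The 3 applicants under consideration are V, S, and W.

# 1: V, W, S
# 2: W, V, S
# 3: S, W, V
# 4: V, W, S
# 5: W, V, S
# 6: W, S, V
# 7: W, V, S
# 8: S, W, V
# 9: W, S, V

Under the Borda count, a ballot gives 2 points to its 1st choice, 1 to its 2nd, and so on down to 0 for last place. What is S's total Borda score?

6

Borda scores:
  V: 2 + 1 + 0 + 2 + 1 + 0 + 1 + 0 + 0 = 7
  S: 0 + 0 + 2 + 0 + 0 + 1 + 0 + 2 + 1 = 6
  W: 1 + 2 + 1 + 1 + 2 + 2 + 2 + 1 + 2 = 14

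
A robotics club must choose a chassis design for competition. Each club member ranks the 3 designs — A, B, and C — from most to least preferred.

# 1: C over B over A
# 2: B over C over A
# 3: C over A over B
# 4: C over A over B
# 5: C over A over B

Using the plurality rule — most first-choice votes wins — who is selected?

First-place vote totals:
  A: 0
  B: 1
  C: 4
C has the most first-place votes.

C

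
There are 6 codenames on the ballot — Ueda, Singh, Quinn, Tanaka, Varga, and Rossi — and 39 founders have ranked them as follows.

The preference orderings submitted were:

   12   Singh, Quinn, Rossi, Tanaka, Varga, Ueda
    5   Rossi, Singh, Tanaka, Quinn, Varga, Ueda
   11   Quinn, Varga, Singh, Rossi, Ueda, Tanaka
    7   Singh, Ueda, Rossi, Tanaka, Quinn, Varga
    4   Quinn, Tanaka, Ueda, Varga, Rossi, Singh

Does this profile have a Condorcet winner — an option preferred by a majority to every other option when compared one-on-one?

Yes

Head-to-head results (39 voters total):
Ueda vs Singh: Singh wins 35–4.
Ueda vs Quinn: Quinn wins 32–7.
Ueda vs Tanaka: Tanaka wins 21–18.
Ueda vs Varga: Varga wins 28–11.
Ueda vs Rossi: Rossi wins 28–11.
Singh vs Quinn: Singh wins 24–15.
Singh vs Tanaka: Singh wins 35–4.
Singh vs Varga: Singh wins 24–15.
Singh vs Rossi: Singh wins 30–9.
Quinn vs Tanaka: Quinn wins 27–12.
Quinn vs Varga: Quinn wins 39–0.
Quinn vs Rossi: Quinn wins 27–12.
Tanaka vs Varga: Tanaka wins 28–11.
Tanaka vs Rossi: Rossi wins 35–4.
Varga vs Rossi: Rossi wins 24–15.
Singh beats each rival — Ueda (35–4), Quinn (24–15), Tanaka (35–4), Varga (24–15), Rossi (30–9) — so Singh is the Condorcet winner.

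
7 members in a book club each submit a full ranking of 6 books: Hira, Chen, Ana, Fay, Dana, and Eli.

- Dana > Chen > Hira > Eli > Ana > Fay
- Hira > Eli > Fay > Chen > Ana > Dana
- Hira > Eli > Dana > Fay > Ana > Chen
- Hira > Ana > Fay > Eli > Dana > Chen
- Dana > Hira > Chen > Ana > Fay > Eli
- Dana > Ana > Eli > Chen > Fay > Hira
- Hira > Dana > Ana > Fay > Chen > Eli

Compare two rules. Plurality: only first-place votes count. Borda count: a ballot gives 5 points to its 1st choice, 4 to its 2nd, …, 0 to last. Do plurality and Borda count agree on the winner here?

Plurality first-place counts: Hira 4, Chen 0, Ana 0, Fay 0, Dana 3, Eli 0 → Hira.
Borda totals: Hira 27, Chen 12, Ana 16, Fay 12, Dana 23, Eli 15 → Hira.
The two rules agree on Hira.

Yes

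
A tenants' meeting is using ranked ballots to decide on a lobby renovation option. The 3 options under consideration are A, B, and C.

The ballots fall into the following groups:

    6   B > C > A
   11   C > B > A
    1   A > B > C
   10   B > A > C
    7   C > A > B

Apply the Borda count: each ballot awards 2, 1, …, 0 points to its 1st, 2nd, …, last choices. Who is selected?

B

Borda scores:
  A: 6·0 + 11·0 + 2 + 10·1 + 7·1 = 19
  B: 6·2 + 11·1 + 1 + 10·2 + 7·0 = 44
  C: 6·1 + 11·2 + 0 + 10·0 + 7·2 = 42
B has the highest total.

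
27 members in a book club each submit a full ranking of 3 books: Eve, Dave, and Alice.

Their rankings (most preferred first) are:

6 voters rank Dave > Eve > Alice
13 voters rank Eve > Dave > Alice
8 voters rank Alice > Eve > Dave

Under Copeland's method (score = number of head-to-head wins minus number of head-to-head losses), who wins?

Eve

Pairwise results:
  Eve vs Dave: Eve wins 21–6.
  Eve vs Alice: Eve wins 19–8.
  Dave vs Alice: Dave wins 19–8.
Copeland scores (wins − losses):
  Eve: 2 − 0 = 2
  Dave: 1 − 1 = 0
  Alice: 0 − 2 = -2
Eve has the best Copeland score.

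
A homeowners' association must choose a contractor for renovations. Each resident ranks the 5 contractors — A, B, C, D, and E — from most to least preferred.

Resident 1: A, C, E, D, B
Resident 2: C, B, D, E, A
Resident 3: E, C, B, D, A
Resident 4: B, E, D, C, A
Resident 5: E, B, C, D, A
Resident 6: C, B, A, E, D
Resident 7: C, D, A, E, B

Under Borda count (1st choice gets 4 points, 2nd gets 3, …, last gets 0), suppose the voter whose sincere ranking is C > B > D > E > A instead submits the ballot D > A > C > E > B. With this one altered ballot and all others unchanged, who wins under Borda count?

C

Borda totals with the altered ballot: A 11, B 12, C 19, D 12, E 16.
The winner is unchanged: still C.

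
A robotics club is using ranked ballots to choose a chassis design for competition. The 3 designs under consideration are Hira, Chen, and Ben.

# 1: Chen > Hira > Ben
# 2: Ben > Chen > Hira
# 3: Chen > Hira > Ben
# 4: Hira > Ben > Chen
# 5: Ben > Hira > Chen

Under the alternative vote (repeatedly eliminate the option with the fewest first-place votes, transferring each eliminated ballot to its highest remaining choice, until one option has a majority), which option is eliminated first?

Round 1: Chen 2, Ben 2, Hira 1. Hira has the fewest and is eliminated.
Round 2: Ben 3, Chen 2. Ben has a majority.

Hira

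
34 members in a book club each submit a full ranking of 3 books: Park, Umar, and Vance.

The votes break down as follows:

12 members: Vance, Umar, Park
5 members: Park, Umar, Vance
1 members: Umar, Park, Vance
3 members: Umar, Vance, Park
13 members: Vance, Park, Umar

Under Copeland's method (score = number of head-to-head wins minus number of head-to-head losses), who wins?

Vance

Pairwise results:
  Park vs Umar: Park wins 18–16.
  Park vs Vance: Vance wins 28–6.
  Umar vs Vance: Vance wins 25–9.
Copeland scores (wins − losses):
  Park: 1 − 1 = 0
  Umar: 0 − 2 = -2
  Vance: 2 − 0 = 2
Vance has the best Copeland score.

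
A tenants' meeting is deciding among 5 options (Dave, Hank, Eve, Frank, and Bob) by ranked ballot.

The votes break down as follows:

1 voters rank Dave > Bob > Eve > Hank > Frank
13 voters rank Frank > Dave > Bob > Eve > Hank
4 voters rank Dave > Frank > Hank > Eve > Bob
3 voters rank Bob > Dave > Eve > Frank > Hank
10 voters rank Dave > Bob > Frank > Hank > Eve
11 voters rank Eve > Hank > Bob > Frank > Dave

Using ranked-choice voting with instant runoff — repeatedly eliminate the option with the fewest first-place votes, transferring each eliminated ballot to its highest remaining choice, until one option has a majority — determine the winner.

Frank

Round 1: Dave 15, Frank 13, Eve 11, Bob 3, Hank 0. Hank has the fewest and is eliminated.
Round 2: Dave 15, Frank 13, Eve 11, Bob 3. Bob has the fewest and is eliminated.
Round 3: Dave 18, Frank 13, Eve 11. Eve has the fewest and is eliminated.
Round 4: Frank 24, Dave 18. Frank has a majority.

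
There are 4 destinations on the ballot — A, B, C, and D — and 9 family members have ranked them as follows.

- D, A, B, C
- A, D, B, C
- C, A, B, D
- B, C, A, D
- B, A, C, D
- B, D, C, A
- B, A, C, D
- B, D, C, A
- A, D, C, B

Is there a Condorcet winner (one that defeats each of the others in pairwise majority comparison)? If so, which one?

B

Head-to-head results (9 voters total):
A vs B: B wins 5–4.
A vs C: A wins 5–4.
A vs D: A wins 6–3.
B vs C: B wins 7–2.
B vs D: B wins 6–3.
C vs D: D wins 5–4.
B beats each rival — A (5–4), C (7–2), D (6–3) — so B is the Condorcet winner.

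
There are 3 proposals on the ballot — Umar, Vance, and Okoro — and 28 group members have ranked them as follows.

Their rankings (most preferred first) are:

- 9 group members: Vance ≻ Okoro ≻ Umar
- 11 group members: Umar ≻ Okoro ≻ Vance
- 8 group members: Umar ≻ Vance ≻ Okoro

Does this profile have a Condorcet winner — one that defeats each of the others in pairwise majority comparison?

Yes

Head-to-head results (28 voters total):
Umar vs Vance: Umar wins 19–9.
Umar vs Okoro: Umar wins 19–9.
Vance vs Okoro: Vance wins 17–11.
Umar beats each rival — Vance (19–9), Okoro (19–9) — so Umar is the Condorcet winner.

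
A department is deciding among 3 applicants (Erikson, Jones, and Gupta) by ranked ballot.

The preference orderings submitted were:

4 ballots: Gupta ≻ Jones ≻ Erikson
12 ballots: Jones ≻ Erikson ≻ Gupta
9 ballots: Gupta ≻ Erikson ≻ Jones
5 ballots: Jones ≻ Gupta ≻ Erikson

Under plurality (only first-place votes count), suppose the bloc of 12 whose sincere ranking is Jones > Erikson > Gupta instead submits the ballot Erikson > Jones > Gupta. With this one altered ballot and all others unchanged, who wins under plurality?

First-place totals with the altered ballot: Erikson 12, Jones 5, Gupta 13.
The switch changes the winner from Jones to Gupta.

Gupta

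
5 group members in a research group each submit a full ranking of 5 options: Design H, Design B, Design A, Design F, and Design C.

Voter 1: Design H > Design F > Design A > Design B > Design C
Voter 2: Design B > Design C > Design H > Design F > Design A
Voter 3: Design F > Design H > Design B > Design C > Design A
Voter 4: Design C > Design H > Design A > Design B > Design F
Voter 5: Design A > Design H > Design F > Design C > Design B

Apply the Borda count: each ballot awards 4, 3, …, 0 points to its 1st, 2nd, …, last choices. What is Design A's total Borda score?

Borda scores:
  Design H: 4 + 2 + 3 + 3 + 3 = 15
  Design B: 1 + 4 + 2 + 1 + 0 = 8
  Design A: 2 + 0 + 0 + 2 + 4 = 8
  Design F: 3 + 1 + 4 + 0 + 2 = 10
  Design C: 0 + 3 + 1 + 4 + 1 = 9

8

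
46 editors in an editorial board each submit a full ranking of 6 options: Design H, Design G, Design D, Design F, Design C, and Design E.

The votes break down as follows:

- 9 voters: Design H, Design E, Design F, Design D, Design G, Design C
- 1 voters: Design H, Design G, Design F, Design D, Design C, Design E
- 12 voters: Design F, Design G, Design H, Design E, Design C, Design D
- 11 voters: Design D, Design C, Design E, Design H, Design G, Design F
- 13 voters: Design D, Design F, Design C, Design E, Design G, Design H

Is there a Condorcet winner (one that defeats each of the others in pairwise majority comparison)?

Head-to-head results (46 voters total):
Design H vs Design G: Design G wins 25–21.
Design H vs Design D: Design D wins 24–22.
Design H vs Design F: Design F wins 25–21.
Design H vs Design C: Design C wins 24–22.
Design H vs Design E: Design E wins 24–22.
Design G vs Design D: Design D wins 33–13.
Design G vs Design F: Design F wins 34–12.
Design G vs Design C: Design C wins 24–22.
Design G vs Design E: Design E wins 33–13.
Design D vs Design F: Design D wins 24–22.
Design D vs Design C: Design D wins 34–12.
Design D vs Design E: Design D wins 25–21.
Design F vs Design C: Design F wins 35–11.
Design F vs Design E: Design F wins 26–20.
Design C vs Design E: Design C wins 25–21.
Design D beats each rival — Design H (24–22), Design G (33–13), Design F (24–22), Design C (34–12), Design E (25–21) — so Design D is the Condorcet winner.

Yes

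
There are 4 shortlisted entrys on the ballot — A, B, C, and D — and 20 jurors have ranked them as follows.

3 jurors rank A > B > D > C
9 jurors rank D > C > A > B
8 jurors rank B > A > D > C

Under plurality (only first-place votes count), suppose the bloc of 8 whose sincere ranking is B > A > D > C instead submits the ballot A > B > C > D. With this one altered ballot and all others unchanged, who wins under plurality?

A

First-place totals with the altered ballot: A 11, B 0, C 0, D 9.
The switch changes the winner from D to A.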